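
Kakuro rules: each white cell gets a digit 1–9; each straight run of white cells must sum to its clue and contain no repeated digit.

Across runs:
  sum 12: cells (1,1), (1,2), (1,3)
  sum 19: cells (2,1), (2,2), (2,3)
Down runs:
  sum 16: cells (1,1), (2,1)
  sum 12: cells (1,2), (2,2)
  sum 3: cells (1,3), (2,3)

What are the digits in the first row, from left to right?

16 in 2 cells must be {7,9}; 3 in 2 cells must be {1,2}.
The 19 across and the 3 down share only 2, so (2,3) = 2.
(1,3) = 3 − 2 = 1 completes the 3 down.
Given what's placed, (2,1) must be 9 to fit the 19 across and 16 down.
(2,2) = 19 − 11 = 8 completes the 19 across.
(1,1) = 16 − 9 = 7 completes the 16 down.
(1,2) = 12 − 8 = 4 completes the 12 across.

7, 4, 1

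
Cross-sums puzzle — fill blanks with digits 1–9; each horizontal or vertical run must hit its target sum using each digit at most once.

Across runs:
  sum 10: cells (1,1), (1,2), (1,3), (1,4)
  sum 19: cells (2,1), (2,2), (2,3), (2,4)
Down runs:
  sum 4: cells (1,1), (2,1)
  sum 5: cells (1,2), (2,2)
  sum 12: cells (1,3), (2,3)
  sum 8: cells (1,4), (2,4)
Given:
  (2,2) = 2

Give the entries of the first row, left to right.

1, 3, 4, 2

10 in 4 cells must be {1,2,3,4}; 4 in 2 cells must be {1,3}.
(1,2) = 5 − 2 = 3 completes the 5 down.
Given what's placed, (1,3) must be 4 to fit the 10 across and 12 down.
(2,3) = 12 − 4 = 8 completes the 12 down.
Given what's placed, (1,1) must be 1 to fit the 10 across and 4 down.
(1,4) = 10 − 8 = 2 completes the 10 across.
(2,1) = 4 − 1 = 3 completes the 4 down.
(2,4) = 19 − 13 = 6 completes the 19 across.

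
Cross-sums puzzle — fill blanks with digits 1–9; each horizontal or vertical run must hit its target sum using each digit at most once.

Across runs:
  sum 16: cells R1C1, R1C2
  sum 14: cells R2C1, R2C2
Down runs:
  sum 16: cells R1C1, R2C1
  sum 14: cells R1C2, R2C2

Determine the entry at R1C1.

7

16 in 2 cells must be {7,9}.
The 16 across and the 14 down share only 9, so R1C2 = 9.
The 14 across and the 16 down share only 9, so R2C1 = 9.
R2C2 = 14 − 9 = 5 completes the 14 across.
R1C1 = 16 − 9 = 7 completes the 16 across.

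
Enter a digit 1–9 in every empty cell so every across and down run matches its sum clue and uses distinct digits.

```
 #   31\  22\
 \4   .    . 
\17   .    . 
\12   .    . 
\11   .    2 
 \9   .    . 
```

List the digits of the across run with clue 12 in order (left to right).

4 in 2 cells must be {1,3}; 17 in 2 cells must be {8,9}.
R4C1 = 11 − 2 = 9 completes the 11 across.
R2C1 = 8: the only remaining digit allowed by both the 17 across and the 31 down.
R2C2 = 17 − 8 = 9 completes the 17 across.
No cell is forced outright now. R1C1 can only be 1 or 3 (the digits allowed by both its 4 across and its 31 down). If R1C1 = 1: that forces R1C2 = 3, R3C1 = 7, after which R3C2 would have to be in {5} for the 12 across but in {1,7} for the 22 down — contradiction. So R1C1 = 3.
R1C2 = 4 − 3 = 1 completes the 4 across.
Nothing is forced directly, so branch on R3C1, whose candidates are 4 or 5 or 7. If R3C1 = 4: then R3C2 would have to be in {8} for the 12 across but in {3,4,6,7} for the 22 down — contradiction. If R3C1 = 7: then R3C2 would have to be in {5} for the 12 across but in {3,4,6,7} for the 22 down — contradiction. So R3C1 = 5.
R3C2 = 12 − 5 = 7 completes the 12 across.

5 7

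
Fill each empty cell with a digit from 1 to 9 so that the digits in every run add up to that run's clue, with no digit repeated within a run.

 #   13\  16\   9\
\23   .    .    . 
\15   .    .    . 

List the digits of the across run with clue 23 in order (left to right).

8 9 6

23 in 3 cells must be {6,8,9}; 16 in 2 cells must be {7,9}.
The 23 across and the 16 down share only 9, so R1C2 = 9.
R2C2 = 16 − 9 = 7 completes the 16 down.
Nothing is forced directly, so branch on R2C1, whose candidates are 5 or 6. If R2C1 = 6: then R1C1 would have to be in {6,8} for the 23 across but in {7} for the 13 down — contradiction. So R2C1 = 5.
R1C1 = 13 − 5 = 8 completes the 13 down.
R1C3 = 23 − 17 = 6 completes the 23 across.
R2C3 = 15 − 12 = 3 completes the 15 across.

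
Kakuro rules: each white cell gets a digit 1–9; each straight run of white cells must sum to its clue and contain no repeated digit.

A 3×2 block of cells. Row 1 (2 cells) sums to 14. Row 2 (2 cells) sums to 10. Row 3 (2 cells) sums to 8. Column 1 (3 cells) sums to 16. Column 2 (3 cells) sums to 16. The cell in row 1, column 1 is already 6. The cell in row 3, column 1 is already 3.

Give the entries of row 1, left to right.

(1,2) = 14 − 6 = 8 completes the 14 across.
(2,1) = 16 − 9 = 7 completes the 16 down.
(2,2) = 10 − 7 = 3 completes the 10 across.
(3,2) = 8 − 3 = 5 completes the 8 across.

6, 8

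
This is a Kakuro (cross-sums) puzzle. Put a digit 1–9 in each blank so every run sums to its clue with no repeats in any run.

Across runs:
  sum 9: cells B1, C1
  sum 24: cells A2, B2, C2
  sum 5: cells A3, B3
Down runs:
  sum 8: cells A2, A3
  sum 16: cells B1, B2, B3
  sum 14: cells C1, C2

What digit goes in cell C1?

6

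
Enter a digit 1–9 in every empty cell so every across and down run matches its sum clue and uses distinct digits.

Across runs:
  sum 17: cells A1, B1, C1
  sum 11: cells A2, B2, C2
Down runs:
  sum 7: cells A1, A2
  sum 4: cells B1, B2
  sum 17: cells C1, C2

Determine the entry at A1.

5

4 in 2 cells must be {1,3}; 17 in 2 cells must be {8,9}.
The 11 across and the 17 down share only 8, so C2 = 8.
C1 = 17 − 8 = 9 completes the 17 down.
Given what's placed, B2 must be 1 to fit the 11 across and 4 down.
B1 = 4 − 1 = 3 completes the 4 down.
A2 = 11 − 9 = 2 completes the 11 across.
A1 = 17 − 12 = 5 completes the 17 across.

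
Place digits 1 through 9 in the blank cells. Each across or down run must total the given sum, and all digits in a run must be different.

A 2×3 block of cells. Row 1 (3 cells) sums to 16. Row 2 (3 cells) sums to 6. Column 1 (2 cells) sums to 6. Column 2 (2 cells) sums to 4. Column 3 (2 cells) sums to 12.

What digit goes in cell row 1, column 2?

3

6 in 3 cells must be {1,2,3}; 4 in 2 cells must be {1,3}.
The 6 across and the 12 down share only 3, so (2,3) = 3.
(1,3) = 12 − 3 = 9 completes the 12 down.
Given what's placed, (2,2) must be 1 to fit the 6 across and 4 down.
(1,2) = 4 − 1 = 3 completes the 4 down.
(2,1) = 6 − 4 = 2 completes the 6 across.
(1,1) = 16 − 12 = 4 completes the 16 across.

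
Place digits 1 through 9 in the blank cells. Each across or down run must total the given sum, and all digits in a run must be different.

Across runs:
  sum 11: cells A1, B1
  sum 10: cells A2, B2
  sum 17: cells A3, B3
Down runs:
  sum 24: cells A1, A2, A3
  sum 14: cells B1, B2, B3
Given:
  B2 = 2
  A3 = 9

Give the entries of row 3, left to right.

17 in 2 cells must be {8,9}; 24 in 3 cells must be {7,8,9}.
A2 = 10 − 2 = 8 completes the 10 across.
B3 = 17 − 9 = 8 completes the 17 across.
A1 = 24 − 17 = 7 completes the 24 down.
B1 = 11 − 7 = 4 completes the 11 across.

9 8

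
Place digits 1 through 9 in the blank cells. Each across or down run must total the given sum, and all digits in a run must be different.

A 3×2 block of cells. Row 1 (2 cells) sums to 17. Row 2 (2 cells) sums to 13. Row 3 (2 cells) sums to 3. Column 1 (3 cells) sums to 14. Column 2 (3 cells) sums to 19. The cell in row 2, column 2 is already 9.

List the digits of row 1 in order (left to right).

17 in 2 cells must be {8,9}; 3 in 2 cells must be {1,2}.
(1,2) = 8: the only remaining digit allowed by both the 17 across and the 19 down.
(2,1) = 13 − 9 = 4 completes the 13 across.
(3,2) = 19 − 17 = 2 completes the 19 down.
(1,1) = 17 − 8 = 9 completes the 17 across.
(3,1) = 3 − 2 = 1 completes the 3 across.

9, 8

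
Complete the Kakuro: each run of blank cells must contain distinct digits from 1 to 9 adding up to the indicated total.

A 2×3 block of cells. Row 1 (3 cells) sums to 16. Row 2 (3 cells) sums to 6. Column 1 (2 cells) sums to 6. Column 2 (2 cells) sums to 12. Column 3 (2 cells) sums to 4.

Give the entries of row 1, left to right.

4 9 3

6 in 3 cells must be {1,2,3}; 4 in 2 cells must be {1,3}.
The 6 across and the 12 down share only 3, so (2,2) = 3.
Given what's placed, (2,3) must be 1 to fit the 6 across and 4 down.
(1,2) = 12 − 3 = 9 completes the 12 down.
(1,3) = 4 − 1 = 3 completes the 4 down.
(2,1) = 6 − 4 = 2 completes the 6 across.
(1,1) = 16 − 12 = 4 completes the 16 across.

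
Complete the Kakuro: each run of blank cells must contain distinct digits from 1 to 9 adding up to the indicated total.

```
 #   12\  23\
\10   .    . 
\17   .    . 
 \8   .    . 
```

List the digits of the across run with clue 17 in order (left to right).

17 in 2 cells must be {8,9}; 23 in 3 cells must be {6,8,9}.
The 8 across and the 23 down share only 6, so R3C2 = 6.
R3C1 = 8 − 6 = 2 completes the 8 across.
Given what's placed, R2C1 must be 9 to fit the 17 across and 12 down.
R2C2 = 17 − 9 = 8 completes the 17 across.
R1C1 = 12 − 11 = 1 completes the 12 down.
R1C2 = 10 − 1 = 9 completes the 10 across.

9 8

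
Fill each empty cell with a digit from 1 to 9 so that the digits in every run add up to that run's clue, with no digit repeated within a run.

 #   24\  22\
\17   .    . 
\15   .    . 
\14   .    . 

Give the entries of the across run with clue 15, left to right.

7 8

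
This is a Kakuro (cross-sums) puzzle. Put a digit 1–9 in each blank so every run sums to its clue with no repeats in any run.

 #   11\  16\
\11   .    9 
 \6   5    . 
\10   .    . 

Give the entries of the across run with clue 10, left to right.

R1C1 = 11 − 9 = 2 completes the 11 across.
R2C2 = 6 − 5 = 1 completes the 6 across.
R3C1 = 11 − 7 = 4 completes the 11 down.
R3C2 = 10 − 4 = 6 completes the 10 across.

4 6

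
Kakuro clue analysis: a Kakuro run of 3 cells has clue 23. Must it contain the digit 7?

The only way to make 23 from 3 distinct digits is {6,8,9}, which does not contain 7.

No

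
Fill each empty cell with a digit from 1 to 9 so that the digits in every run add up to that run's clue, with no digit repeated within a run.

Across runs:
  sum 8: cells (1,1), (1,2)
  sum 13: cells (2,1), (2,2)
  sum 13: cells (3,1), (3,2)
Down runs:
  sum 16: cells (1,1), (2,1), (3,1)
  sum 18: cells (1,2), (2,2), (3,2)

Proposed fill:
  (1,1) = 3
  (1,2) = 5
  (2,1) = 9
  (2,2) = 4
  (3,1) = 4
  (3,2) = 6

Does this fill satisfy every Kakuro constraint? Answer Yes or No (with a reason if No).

No — the down run (1,2)–(3,2) sums to 15, not 18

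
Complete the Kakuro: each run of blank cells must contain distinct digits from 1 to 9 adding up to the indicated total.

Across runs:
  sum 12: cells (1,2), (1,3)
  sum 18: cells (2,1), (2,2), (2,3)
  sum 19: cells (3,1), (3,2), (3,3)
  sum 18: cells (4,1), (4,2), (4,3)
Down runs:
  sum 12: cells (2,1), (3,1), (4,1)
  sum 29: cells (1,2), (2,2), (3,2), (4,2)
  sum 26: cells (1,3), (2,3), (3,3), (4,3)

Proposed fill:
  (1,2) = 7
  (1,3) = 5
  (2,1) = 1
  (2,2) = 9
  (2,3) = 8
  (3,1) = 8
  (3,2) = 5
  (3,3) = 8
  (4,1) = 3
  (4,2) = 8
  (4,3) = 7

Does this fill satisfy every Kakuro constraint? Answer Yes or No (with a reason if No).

No — the down run (1,3)–(4,3) sums to 28, not 26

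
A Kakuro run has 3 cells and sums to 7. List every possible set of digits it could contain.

{1,2,4}

3 distinct digits from 1–9 sum between 6 and 24.
Only one set works: {1,2,4}.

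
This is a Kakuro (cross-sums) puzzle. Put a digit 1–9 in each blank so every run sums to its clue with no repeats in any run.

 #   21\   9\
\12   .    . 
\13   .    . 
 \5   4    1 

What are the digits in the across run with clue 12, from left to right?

No cell is forced outright now. R1C1 can only be 8 or 9 (the digits allowed by both its 12 across and its 21 down). If R1C1 = 8: then R1C2 would have to be in {4} for the 12 across but in {2,3,5,6} for the 9 down — contradiction. So R1C1 = 9.
R1C2 = 12 − 9 = 3 completes the 12 across.
R2C1 = 21 − 13 = 8 completes the 21 down.
R2C2 = 13 − 8 = 5 completes the 13 across.

9, 3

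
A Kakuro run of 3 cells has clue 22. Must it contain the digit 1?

No

Counterexample: {5,8,9} sums to 22 without using 1.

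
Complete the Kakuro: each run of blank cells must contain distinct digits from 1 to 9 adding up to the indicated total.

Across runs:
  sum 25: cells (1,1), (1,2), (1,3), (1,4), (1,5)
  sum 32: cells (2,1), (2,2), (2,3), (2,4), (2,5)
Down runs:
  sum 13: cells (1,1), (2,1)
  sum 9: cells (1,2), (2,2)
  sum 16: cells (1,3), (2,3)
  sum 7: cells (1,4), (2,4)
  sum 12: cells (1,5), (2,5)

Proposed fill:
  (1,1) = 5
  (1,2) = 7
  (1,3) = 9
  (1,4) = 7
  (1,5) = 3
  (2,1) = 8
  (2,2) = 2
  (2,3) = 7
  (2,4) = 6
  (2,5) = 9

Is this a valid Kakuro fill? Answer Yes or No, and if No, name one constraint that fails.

No — the across run (1,1)–(1,5) sums to 31, not 25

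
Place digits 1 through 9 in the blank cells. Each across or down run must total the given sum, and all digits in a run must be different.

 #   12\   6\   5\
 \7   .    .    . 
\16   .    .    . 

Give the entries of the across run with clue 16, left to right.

8, 5, 3

7 in 3 cells must be {1,2,4}.
The 7 across and the 12 down share only 4, so R1C1 = 4.
R2C1 = 12 − 4 = 8 completes the 12 down.
Nothing is forced directly, so branch on R1C2, whose candidates are 1 or 2. If R1C2 = 2: that forces R1C3 = 1, after which R2C2 would have to be in {1,2,3,5,6,7} for the 16 across but in {4} for the 6 down — contradiction. So R1C2 = 1.
R1C3 = 7 − 5 = 2 completes the 7 across.
R2C2 = 6 − 1 = 5 completes the 6 down.
R2C3 = 16 − 13 = 3 completes the 16 across.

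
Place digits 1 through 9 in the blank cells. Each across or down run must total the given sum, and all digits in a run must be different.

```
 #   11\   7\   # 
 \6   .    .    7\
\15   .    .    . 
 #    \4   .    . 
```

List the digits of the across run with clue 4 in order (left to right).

4 in 2 cells must be {1,3}; 7 in 3 cells must be {1,2,4}.
The 4 across and the 7 down share only 1, so R3C2 = 1.
R3C3 = 4 − 1 = 3 completes the 4 across.
R2C3 = 7 − 3 = 4 completes the 7 down.
R2C2 = 2: the only remaining digit allowed by both the 15 across and the 7 down.
R1C2 = 7 − 3 = 4 completes the 7 down.
R2C1 = 15 − 6 = 9 completes the 15 across.
R1C1 = 6 − 4 = 2 completes the 6 across.

1 3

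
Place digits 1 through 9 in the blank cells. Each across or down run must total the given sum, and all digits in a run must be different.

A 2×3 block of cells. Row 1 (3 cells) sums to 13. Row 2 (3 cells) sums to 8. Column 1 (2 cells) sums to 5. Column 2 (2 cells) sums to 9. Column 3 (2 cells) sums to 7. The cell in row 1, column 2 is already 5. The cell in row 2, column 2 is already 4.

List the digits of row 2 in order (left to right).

3, 4, 1

No cell is forced outright now. (1,1) can only be 1 or 2 (the digits allowed by both its 13 across and its 5 down). If (1,1) = 1: then (1,3) would have to be in {7} for the 13 across but in {1,2,3,4,5,6} for the 7 down — contradiction. So (1,1) = 2.
(1,3) = 13 − 7 = 6 completes the 13 across.
(2,1) = 5 − 2 = 3 completes the 5 down.
(2,3) = 8 − 7 = 1 completes the 8 across.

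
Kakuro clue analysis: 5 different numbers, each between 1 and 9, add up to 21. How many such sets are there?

5 distinct digits from 1–9 sum between 15 and 35.

8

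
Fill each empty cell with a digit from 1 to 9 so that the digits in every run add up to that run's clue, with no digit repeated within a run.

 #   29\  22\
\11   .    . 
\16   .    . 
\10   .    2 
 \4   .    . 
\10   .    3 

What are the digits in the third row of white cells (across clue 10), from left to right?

8 2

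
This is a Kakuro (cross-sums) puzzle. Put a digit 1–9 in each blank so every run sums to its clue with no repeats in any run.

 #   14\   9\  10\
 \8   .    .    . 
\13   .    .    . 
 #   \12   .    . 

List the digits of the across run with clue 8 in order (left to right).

Only 5 fits R1C1 under both its across sum 8 and down sum 14.
R2C1 = 14 − 5 = 9 completes the 14 down.
Nothing is forced directly, so branch on R1C2, whose candidates are 1 or 2. If R1C2 = 2: that forces R1C3 = 1, R2C3 = 3, after which R3C3 would have to be in {3,4,5,7,8,9} for the 12 across but in {6} for the 10 down — contradiction. So R1C2 = 1.
R1C3 = 8 − 6 = 2 completes the 8 across.
R2C2 = 3: the only remaining digit allowed by both the 13 across and the 9 down.
R2C3 = 13 − 12 = 1 completes the 13 across.
R3C2 = 9 − 4 = 5 completes the 9 down.
R3C3 = 12 − 5 = 7 completes the 12 across.

5 1 2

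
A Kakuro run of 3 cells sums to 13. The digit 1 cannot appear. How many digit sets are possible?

4

3 distinct digits from 1–9 sum between 6 and 24.
Dropping sets that contain 1.
Enumerating: {2,3,8}, {2,4,7}, {2,5,6}, {3,4,6}.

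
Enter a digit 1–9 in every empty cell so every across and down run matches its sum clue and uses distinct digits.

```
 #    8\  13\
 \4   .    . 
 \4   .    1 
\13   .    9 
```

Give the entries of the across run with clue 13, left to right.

4 9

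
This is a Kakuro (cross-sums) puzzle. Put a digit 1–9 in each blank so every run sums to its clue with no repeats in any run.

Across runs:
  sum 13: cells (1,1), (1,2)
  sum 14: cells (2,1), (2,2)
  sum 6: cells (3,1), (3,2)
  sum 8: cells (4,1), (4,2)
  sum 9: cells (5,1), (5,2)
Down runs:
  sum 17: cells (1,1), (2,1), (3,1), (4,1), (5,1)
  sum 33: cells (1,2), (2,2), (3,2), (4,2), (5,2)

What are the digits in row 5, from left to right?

Nothing is forced directly, so branch on (2,1), whose candidates are 5 or 6. If (2,1) = 6: that forces (1,1) = 5, (1,2) = 8, after which (2,2) would have to be in {8} for the 14 across but in {3,4,5,6,7,9} for the 33 down — contradiction. So (2,1) = 5.
Given what's placed, (1,1) must be 6 to fit the 13 across and 17 down.
(1,2) = 13 − 6 = 7 completes the 13 across.
(2,2) = 14 − 5 = 9 completes the 14 across.
No cell is forced outright now. (3,1) can only be 1 or 2 (the digits allowed by both its 6 across and its 17 down). If (3,1) = 1: that forces (3,2) = 5, after which (4,2) would have to be in {1,2,3,5,6,7} for the 8 across but in {4,8} for the 33 down — contradiction. So (3,1) = 2.
(3,2) = 6 − 2 = 4 completes the 6 across.
Given what's placed, (4,2) must be 5 to fit the 8 across and 33 down.
(5,2) = 33 − 25 = 8 completes the 33 down.
(4,1) = 8 − 5 = 3 completes the 8 across.
(5,1) = 9 − 8 = 1 completes the 9 across.

1, 8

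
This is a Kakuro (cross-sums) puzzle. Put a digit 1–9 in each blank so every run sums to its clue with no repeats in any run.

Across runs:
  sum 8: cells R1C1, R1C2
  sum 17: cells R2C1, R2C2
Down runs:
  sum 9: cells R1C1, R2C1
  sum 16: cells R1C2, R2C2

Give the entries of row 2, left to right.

8 9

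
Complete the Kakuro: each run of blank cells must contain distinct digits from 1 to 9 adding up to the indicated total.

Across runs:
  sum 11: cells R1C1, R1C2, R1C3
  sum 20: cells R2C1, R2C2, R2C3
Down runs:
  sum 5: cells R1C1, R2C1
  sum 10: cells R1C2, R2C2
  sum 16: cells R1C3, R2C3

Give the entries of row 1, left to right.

1 3 7

16 in 2 cells must be {7,9}.
The 11 across and the 16 down share only 7, so R1C3 = 7.
R2C3 = 16 − 7 = 9 completes the 16 down.
Nothing is forced directly, so branch on R2C1, whose candidates are 3 or 4. If R2C1 = 3: then R1C1 would have to be in {1,3} for the 11 across but in {2} for the 5 down — contradiction. So R2C1 = 4.
R1C1 = 5 − 4 = 1 completes the 5 down.
R1C2 = 11 − 8 = 3 completes the 11 across.
R2C2 = 20 − 13 = 7 completes the 20 across.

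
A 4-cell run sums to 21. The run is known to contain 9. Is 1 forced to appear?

No

Counterexample: {2,3,7,9} sums to 21 under that restriction without using 1.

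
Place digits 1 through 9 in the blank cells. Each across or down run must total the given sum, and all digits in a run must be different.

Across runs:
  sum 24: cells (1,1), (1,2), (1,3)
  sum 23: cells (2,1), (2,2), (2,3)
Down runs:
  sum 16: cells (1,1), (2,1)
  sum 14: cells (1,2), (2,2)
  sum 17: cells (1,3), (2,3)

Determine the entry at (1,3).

9

24 in 3 cells must be {7,8,9}; 23 in 3 cells must be {6,8,9}; 16 in 2 cells must be {7,9}.
The 23 across and the 16 down share only 9, so (2,1) = 9.
Given what's placed, (2,3) must be 8 to fit the 23 across and 17 down.
(1,1) = 16 − 9 = 7 completes the 16 down.
(1,3) = 17 − 8 = 9 completes the 17 down.
(2,2) = 23 − 17 = 6 completes the 23 across.
(1,2) = 24 − 16 = 8 completes the 24 across.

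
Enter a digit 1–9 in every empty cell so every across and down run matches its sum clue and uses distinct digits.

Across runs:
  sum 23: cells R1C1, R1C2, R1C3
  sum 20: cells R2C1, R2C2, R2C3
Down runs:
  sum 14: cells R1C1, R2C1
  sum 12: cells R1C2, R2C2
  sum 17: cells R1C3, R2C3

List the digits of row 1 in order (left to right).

6 9 8

23 in 3 cells must be {6,8,9}; 17 in 2 cells must be {8,9}.
Nothing is forced directly, so branch on R1C2, whose candidates are 8 or 9. If R1C2 = 8: that forces R1C3 = 9, R2C2 = 4, after which R2C3 would have to be in {7,9} for the 20 across but in {8} for the 17 down — contradiction. So R1C2 = 9.
Given what's placed, R1C3 must be 8 to fit the 23 across and 17 down.
R2C2 = 12 − 9 = 3 completes the 12 down.
R2C3 = 17 − 8 = 9 completes the 17 down.
R1C1 = 23 − 17 = 6 completes the 23 across.
R2C1 = 20 − 12 = 8 completes the 20 across.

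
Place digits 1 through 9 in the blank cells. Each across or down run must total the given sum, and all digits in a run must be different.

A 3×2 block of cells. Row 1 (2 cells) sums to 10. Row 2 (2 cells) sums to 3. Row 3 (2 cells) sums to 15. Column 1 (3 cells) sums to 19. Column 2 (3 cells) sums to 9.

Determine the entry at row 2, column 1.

2

3 in 2 cells must be {1,2}.
The 3 across and the 19 down share only 2, so (2,1) = 2.
(2,2) = 3 − 2 = 1 completes the 3 across.
Given what's placed, (3,2) must be 6 to fit the 15 across and 9 down.
(1,2) = 9 − 7 = 2 completes the 9 down.
(3,1) = 15 − 6 = 9 completes the 15 across.
(1,1) = 10 − 2 = 8 completes the 10 across.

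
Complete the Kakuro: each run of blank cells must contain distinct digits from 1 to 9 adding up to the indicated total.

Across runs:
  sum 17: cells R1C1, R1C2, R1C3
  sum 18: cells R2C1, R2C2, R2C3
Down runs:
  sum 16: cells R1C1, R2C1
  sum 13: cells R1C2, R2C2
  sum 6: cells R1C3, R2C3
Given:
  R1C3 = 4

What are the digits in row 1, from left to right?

16 in 2 cells must be {7,9}.
R1C1 = 7: the only remaining digit allowed by both the 17 across and the 16 down.
R1C2 = 17 − 11 = 6 completes the 17 across.
R2C1 = 16 − 7 = 9 completes the 16 down.
R2C2 = 13 − 6 = 7 completes the 13 down.
R2C3 = 18 − 16 = 2 completes the 18 across.

7, 6, 4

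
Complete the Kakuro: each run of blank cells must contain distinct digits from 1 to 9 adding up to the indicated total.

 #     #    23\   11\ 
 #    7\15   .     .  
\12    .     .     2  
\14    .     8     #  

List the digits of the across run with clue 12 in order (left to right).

1 9 2

23 in 3 cells must be {6,8,9}.
R1C3 = 11 − 2 = 9 completes the 11 down.
R3C1 = 14 − 8 = 6 completes the 14 across.
R1C2 = 15 − 9 = 6 completes the 15 across.
R2C1 = 7 − 6 = 1 completes the 7 down.
R2C2 = 12 − 3 = 9 completes the 12 across.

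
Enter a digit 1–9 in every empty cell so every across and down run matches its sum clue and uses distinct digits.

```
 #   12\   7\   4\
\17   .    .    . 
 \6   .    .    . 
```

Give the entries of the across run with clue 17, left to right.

6 in 3 cells must be {1,2,3}; 4 in 2 cells must be {1,3}.
The 6 across and the 12 down share only 3, so R2C1 = 3.
Given what's placed, R2C3 must be 1 to fit the 6 across and 4 down.
R1C1 = 12 − 3 = 9 completes the 12 down.
R1C3 = 4 − 1 = 3 completes the 4 down.
R2C2 = 6 − 4 = 2 completes the 6 across.
R1C2 = 17 − 12 = 5 completes the 17 across.

9 5 3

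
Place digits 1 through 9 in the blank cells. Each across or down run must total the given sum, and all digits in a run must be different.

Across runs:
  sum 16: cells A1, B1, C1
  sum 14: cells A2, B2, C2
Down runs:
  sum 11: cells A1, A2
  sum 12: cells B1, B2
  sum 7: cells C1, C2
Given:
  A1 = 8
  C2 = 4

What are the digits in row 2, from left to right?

C1 = 7 − 4 = 3 completes the 7 down.
A2 = 11 − 8 = 3 completes the 11 down.
B2 = 14 − 7 = 7 completes the 14 across.
B1 = 16 − 11 = 5 completes the 16 across.

3 7 4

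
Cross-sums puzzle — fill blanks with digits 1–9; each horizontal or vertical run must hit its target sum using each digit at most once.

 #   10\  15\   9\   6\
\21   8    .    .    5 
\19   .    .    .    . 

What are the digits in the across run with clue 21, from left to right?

8 6 2 5

R2C1 = 10 − 8 = 2 completes the 10 down.
R2C4 = 6 − 5 = 1 completes the 6 down.
Given what's placed, R2C3 must be 7 to fit the 19 across and 9 down.
R1C3 = 9 − 7 = 2 completes the 9 down.
R2C2 = 19 − 10 = 9 completes the 19 across.
R1C2 = 21 − 15 = 6 completes the 21 across.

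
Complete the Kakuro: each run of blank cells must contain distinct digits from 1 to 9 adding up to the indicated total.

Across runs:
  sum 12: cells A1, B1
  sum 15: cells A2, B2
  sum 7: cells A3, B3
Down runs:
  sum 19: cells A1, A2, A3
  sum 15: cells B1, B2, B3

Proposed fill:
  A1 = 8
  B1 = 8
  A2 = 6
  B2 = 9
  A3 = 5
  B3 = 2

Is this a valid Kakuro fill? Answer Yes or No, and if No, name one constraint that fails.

No — the down run B1–B3 sums to 19, not 15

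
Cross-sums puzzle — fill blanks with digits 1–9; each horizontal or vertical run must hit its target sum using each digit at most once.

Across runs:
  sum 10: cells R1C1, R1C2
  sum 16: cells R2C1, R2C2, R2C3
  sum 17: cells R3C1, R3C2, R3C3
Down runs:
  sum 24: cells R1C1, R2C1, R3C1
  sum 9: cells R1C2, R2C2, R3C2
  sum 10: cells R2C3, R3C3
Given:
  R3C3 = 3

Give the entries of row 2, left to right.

24 in 3 cells must be {7,8,9}.
R2C3 = 10 − 3 = 7 completes the 10 down.
Given what's placed, R2C1 must be 8 to fit the 16 across and 24 down.
R2C2 = 16 − 15 = 1 completes the 16 across.
Given what's placed, R3C1 must be 9 to fit the 17 across and 24 down.
R3C2 = 17 − 12 = 5 completes the 17 across.
R1C1 = 24 − 17 = 7 completes the 24 down.
R1C2 = 10 − 7 = 3 completes the 10 across.

8 1 7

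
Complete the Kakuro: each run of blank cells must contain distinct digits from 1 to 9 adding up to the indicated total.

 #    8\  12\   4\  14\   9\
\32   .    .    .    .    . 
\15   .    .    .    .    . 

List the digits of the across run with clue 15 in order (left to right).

15 in 5 cells must be {1,2,3,4,5}; 4 in 2 cells must be {1,3}.
Only 3 fits R1C3 under both its across sum 32 and down sum 4.
R2C3 = 4 − 3 = 1 completes the 4 down.
Given what's placed, R2C4 must be 5 to fit the 15 across and 14 down.
R1C4 = 14 − 5 = 9 completes the 14 down.
No cell is forced outright now. R1C1 can only be 5 or 7 (the digits allowed by both its 32 across and its 8 down). If R1C1 = 7: then R2C1 would have to be in {2,3,4} for the 15 across but in {1} for the 8 down — contradiction. So R1C1 = 5.
R2C1 = 8 − 5 = 3 completes the 8 down.
Given what's placed, R2C2 must be 4 to fit the 15 across and 12 down.
R2C5 = 15 − 13 = 2 completes the 15 across.

3, 4, 1, 5, 2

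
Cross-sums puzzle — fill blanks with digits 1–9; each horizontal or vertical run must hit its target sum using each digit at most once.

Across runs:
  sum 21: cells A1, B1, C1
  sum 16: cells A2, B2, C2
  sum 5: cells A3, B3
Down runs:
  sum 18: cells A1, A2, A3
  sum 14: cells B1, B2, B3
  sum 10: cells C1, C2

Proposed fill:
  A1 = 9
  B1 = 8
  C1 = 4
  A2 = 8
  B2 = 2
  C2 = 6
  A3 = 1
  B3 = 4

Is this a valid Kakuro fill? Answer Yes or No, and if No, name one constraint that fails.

Yes

Across: 9+8+4=21; 8+2+6=16; 1+4=5. Down: 9+8+1=18; 8+2+4=14; 4+6=10. No digit repeats within any run.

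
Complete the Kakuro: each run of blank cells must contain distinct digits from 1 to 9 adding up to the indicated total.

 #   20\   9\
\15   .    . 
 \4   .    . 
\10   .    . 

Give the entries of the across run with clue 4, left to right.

4 in 2 cells must be {1,3}.
The 15 across and the 9 down share only 6, so R1C2 = 6.
The 4 across and the 20 down share only 3, so R2C1 = 3.
R2C2 = 4 − 3 = 1 completes the 4 across.
R3C2 = 9 − 7 = 2 completes the 9 down.
R1C1 = 15 − 6 = 9 completes the 15 across.
R3C1 = 10 − 2 = 8 completes the 10 across.

3 1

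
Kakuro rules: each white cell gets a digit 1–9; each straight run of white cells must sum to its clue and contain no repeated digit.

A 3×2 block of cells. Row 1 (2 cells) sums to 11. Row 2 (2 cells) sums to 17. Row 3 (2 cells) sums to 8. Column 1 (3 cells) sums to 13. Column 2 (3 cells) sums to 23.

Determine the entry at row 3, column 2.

17 in 2 cells must be {8,9}; 23 in 3 cells must be {6,8,9}.
The 8 across and the 23 down share only 6, so (3,2) = 6.
(3,1) = 8 − 6 = 2 completes the 8 across.
Given what's placed, (2,1) must be 8 to fit the 17 across and 13 down.
(2,2) = 17 − 8 = 9 completes the 17 across.
(1,1) = 13 − 10 = 3 completes the 13 down.
(1,2) = 11 − 3 = 8 completes the 11 across.

6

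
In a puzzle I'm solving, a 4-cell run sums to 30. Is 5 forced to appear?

The only way to make 30 from 4 distinct digits is {6,7,8,9}, which does not contain 5.

No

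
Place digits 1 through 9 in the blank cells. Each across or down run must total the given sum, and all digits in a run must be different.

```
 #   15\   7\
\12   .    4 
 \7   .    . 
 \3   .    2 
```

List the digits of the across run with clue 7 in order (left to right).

3 in 2 cells must be {1,2}; 7 in 3 cells must be {1,2,4}.
R1C1 = 12 − 4 = 8 completes the 12 across.
R2C2 = 7 − 6 = 1 completes the 7 down.
R3C1 = 3 − 2 = 1 completes the 3 across.
R2C1 = 7 − 1 = 6 completes the 7 across.

6 1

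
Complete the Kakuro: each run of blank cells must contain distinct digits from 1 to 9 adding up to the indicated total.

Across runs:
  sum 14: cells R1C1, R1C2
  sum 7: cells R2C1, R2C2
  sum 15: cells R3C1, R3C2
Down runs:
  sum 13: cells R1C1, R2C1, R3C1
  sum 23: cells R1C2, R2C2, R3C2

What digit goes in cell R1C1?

5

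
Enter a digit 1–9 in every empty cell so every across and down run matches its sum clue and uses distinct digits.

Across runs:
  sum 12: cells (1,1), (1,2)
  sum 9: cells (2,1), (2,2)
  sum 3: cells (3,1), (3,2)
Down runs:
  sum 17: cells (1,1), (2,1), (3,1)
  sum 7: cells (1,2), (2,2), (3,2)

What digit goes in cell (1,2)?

4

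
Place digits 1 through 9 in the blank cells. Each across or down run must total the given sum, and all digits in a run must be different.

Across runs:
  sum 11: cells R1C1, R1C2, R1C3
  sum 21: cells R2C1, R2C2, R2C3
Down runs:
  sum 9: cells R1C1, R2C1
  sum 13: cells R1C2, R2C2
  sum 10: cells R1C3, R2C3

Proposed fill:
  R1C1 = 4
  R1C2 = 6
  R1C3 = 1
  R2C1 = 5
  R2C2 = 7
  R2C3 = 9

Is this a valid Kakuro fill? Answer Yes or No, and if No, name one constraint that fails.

Across: 4+6+1=11; 5+7+9=21. Down: 4+5=9; 6+7=13; 1+9=10. No digit repeats within any run.

Yes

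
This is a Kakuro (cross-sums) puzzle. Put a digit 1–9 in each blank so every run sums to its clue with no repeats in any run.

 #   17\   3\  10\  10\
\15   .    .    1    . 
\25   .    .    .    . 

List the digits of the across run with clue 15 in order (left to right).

9 2 1 3

17 in 2 cells must be {8,9}; 3 in 2 cells must be {1,2}.
Given what's placed, R1C2 must be 2 to fit the 15 across and 3 down.
R2C2 = 3 − 2 = 1 completes the 3 down.
R2C3 = 10 − 1 = 9 completes the 10 down.
R2C1 = 8: the only remaining digit allowed by both the 25 across and the 17 down.
R2C4 = 25 − 18 = 7 completes the 25 across.
R1C1 = 17 − 8 = 9 completes the 17 down.
R1C4 = 15 − 12 = 3 completes the 15 across.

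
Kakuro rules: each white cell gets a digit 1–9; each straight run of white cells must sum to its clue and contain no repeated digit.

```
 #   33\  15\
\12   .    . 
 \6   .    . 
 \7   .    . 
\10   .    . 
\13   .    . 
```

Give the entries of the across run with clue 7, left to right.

15 in 5 cells must be {1,2,3,4,5}.
Nothing is forced directly, so branch on R2C1, whose candidates are 4 or 5. If R2C1 = 4: that forces R2C2 = 2, R3C1 = 5, after which R3C2 would have to be in {2} for the 7 across but in {1,3,4,5} for the 15 down — contradiction. So R2C1 = 5.
R2C2 = 6 − 5 = 1 completes the 6 across.
Given what's placed, R3C1 must be 4 to fit the 7 across and 33 down.
R3C2 = 7 − 4 = 3 completes the 7 across.
No cell is forced outright now. R4C2 can only be 2 or 4 (the digits allowed by both its 10 across and its 15 down). If R4C2 = 4: that forces R1C2 = 5, after which R4C1 would have to be in {6} for the 10 across but in {7,8,9} for the 33 down — contradiction. So R4C2 = 2.
R4C1 = 10 − 2 = 8 completes the 10 across.

4 3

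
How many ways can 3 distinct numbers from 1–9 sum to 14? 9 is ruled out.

3 distinct digits from 1–9 sum between 6 and 24.
Dropping sets that contain 9.
Enumerating: {1,5,8}, {1,6,7}, {2,4,8}, {2,5,7}, {3,4,7}, {3,5,6}.

6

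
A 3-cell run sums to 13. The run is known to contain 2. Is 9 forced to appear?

No

Counterexample: {2,3,8} sums to 13 under that restriction without using 9.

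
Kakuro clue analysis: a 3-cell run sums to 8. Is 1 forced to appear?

Yes

Every partition of 8 into 3 distinct digits includes 1: {1,2,5}, {1,3,4}.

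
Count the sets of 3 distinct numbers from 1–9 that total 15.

8

3 distinct digits from 1–9 sum between 6 and 24.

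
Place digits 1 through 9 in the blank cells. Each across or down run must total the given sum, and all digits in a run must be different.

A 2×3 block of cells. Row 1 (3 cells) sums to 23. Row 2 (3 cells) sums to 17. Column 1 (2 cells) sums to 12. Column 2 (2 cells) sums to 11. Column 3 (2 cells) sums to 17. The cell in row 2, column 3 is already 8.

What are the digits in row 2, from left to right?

4 5 8

23 in 3 cells must be {6,8,9}; 17 in 2 cells must be {8,9}.
(1,3) = 17 − 8 = 9 completes the 17 down.
(1,1) = 8: the only remaining digit allowed by both the 23 across and the 12 down.
(1,2) = 23 − 17 = 6 completes the 23 across.
(2,1) = 12 − 8 = 4 completes the 12 down.
(2,2) = 17 − 12 = 5 completes the 17 across.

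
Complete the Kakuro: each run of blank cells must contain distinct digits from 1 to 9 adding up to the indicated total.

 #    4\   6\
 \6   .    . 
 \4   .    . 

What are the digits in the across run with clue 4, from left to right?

4 in 2 cells must be {1,3}.
The 6 across and the 4 down share only 1, so R1C1 = 1.
R1C2 = 6 − 1 = 5 completes the 6 across.
R2C1 = 4 − 1 = 3 completes the 4 down.
R2C2 = 4 − 3 = 1 completes the 4 across.

3, 1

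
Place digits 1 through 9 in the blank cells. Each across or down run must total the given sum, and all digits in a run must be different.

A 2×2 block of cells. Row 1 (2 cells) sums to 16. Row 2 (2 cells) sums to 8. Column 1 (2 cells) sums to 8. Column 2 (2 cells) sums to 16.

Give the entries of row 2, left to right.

1, 7

16 in 2 cells must be {7,9}.
The 16 across and the 8 down share only 7, so (1,1) = 7.
(1,2) = 16 − 7 = 9 completes the 16 across.
(2,1) = 8 − 7 = 1 completes the 8 down.
(2,2) = 8 − 1 = 7 completes the 8 across.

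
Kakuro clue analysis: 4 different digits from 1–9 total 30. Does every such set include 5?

The only way to make 30 from 4 distinct digits is {6,7,8,9}, which does not contain 5.

No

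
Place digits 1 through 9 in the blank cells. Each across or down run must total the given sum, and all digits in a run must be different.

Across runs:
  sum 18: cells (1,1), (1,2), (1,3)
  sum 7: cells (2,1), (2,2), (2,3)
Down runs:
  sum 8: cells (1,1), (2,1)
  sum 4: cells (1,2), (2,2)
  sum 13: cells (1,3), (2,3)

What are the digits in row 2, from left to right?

7 in 3 cells must be {1,2,4}; 4 in 2 cells must be {1,3}.
The 7 across and the 4 down share only 1, so (2,2) = 1.
Given what's placed, (2,3) must be 4 to fit the 7 across and 13 down.
(1,2) = 4 − 1 = 3 completes the 4 down.
(1,3) = 13 − 4 = 9 completes the 13 down.
(2,1) = 7 − 5 = 2 completes the 7 across.
(1,1) = 18 − 12 = 6 completes the 18 across.

2 1 4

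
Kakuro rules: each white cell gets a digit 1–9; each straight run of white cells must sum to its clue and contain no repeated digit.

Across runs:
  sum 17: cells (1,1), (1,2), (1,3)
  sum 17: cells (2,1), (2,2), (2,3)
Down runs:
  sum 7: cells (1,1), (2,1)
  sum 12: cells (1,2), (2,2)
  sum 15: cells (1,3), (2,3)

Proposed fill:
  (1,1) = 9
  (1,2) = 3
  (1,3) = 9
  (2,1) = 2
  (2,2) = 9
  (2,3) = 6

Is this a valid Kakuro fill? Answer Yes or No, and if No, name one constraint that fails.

No — the down run (1,1)–(2,1) sums to 11, not 7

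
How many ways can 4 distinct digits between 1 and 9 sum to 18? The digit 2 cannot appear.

5

4 distinct digits from 1–9 sum between 10 and 30.
Dropping sets that contain 2.
Enumerating: {1,3,5,9}, {1,3,6,8}, {1,4,5,8}, {1,4,6,7}, {3,4,5,6}.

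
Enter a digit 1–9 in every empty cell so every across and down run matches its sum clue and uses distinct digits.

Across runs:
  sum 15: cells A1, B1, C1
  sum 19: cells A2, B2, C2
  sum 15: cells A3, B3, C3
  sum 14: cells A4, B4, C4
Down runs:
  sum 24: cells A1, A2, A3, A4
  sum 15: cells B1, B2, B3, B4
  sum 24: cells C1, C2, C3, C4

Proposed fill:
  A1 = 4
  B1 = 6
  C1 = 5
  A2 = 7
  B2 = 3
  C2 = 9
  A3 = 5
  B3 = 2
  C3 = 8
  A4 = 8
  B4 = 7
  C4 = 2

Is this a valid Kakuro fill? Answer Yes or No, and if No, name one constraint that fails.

No — the across run A4–C4 sums to 17, not 14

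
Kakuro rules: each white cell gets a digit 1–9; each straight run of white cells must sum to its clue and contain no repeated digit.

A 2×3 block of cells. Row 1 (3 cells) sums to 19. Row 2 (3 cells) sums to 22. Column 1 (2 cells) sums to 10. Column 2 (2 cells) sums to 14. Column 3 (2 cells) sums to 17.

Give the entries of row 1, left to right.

2, 9, 8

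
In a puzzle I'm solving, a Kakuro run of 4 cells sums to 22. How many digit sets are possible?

11

4 distinct digits from 1–9 sum between 10 and 30.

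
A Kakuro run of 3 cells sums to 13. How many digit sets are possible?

7

3 distinct digits from 1–9 sum between 6 and 24.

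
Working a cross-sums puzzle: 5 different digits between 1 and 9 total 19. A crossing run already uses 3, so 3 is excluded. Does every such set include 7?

The only way to make 19 from 5 distinct digits under that restriction is {1,2,4,5,7}, which contains 7.

Yes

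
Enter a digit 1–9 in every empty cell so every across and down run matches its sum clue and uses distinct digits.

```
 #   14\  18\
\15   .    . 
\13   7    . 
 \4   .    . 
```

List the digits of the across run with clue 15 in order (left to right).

4 in 2 cells must be {1,3}.
Given what's placed, R1C1 must be 6 to fit the 15 across and 14 down.
R1C2 = 15 − 6 = 9 completes the 15 across.
R2C2 = 13 − 7 = 6 completes the 13 across.
R3C1 = 14 − 13 = 1 completes the 14 down.
R3C2 = 4 − 1 = 3 completes the 4 across.

6 9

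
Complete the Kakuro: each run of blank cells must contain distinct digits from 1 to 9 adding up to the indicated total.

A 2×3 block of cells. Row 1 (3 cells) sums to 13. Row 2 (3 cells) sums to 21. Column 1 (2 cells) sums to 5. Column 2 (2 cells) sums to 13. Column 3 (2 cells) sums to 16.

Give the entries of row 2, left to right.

4 8 9

16 in 2 cells must be {7,9}.
The 21 across and the 5 down share only 4, so (2,1) = 4.
Given what's placed, (2,3) must be 9 to fit the 21 across and 16 down.
(1,1) = 5 − 4 = 1 completes the 5 down.
(1,3) = 16 − 9 = 7 completes the 16 down.
(2,2) = 21 − 13 = 8 completes the 21 across.
(1,2) = 13 − 8 = 5 completes the 13 across.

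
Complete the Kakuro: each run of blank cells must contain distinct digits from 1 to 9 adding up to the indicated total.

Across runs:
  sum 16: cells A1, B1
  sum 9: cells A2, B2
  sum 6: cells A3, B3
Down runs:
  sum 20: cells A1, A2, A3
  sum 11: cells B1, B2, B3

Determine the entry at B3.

16 in 2 cells must be {7,9}.
The 16 across and the 11 down share only 7, so B1 = 7.
Given what's placed, B3 must be 1 to fit the 6 across and 11 down.
A1 = 16 − 7 = 9 completes the 16 across.
B2 = 11 − 8 = 3 completes the 11 down.
A3 = 6 − 1 = 5 completes the 6 across.
A2 = 9 − 3 = 6 completes the 9 across.

1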